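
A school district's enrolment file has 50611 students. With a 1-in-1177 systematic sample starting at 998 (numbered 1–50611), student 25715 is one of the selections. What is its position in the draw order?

22

k = 1177
position = (25715 − 998)/1177 + 1 = 24717/1177 + 1 = 21 + 1 = 22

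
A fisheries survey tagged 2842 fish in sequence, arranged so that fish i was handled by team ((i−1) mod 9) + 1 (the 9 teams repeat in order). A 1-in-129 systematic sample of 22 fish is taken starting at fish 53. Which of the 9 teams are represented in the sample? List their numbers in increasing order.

Consecutive selections differ by k = 129, so their team numbers differ by 129 mod 9 = 3.
gcd(129, 9) = 3, so the sample visits 9/3 = 3 distinct residues mod 9.
Start 53 is team 8; the teams hit are 2, 5, 8.

2, 5, 8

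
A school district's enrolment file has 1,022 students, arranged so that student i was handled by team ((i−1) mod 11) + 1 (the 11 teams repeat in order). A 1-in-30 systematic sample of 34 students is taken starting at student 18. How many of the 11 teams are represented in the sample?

Consecutive selections differ by k = 30, so their team numbers differ by 30 mod 11 = 8.
gcd(30, 11) = 1, so the sample visits 11/1 = 11 distinct residues mod 11.
Start 18 is team 7; the teams hit are 1, 2, 3, 4, 5, 6, 7, 8, 9, 10, 11.

11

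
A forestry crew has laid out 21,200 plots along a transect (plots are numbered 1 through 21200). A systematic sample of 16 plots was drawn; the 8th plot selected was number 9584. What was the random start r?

k = 21200/16 = 1325
r = 9584 − (8−1)×1325 = 9584 − 9275 = 309

309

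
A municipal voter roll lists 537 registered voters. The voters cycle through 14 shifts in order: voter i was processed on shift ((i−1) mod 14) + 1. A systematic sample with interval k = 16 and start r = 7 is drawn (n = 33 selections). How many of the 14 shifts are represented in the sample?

Consecutive selections differ by k = 16, so their shift numbers differ by 16 mod 14 = 2.
gcd(16, 14) = 2, so the sample visits 14/2 = 7 distinct residues mod 14.
Start 7 is shift 7; the shifts hit are 1, 3, 5, 7, 9, 11, 13.

7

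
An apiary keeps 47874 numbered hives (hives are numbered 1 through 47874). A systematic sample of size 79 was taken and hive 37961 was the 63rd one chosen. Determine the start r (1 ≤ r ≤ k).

k = 47874/79 = 606
r = 37961 − (63−1)×606 = 37961 − 37572 = 389

389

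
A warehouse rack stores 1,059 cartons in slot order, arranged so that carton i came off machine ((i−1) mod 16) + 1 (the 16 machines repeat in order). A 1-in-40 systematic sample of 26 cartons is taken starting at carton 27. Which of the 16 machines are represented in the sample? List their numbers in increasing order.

Consecutive selections differ by k = 40, so their machine numbers differ by 40 mod 16 = 8.
gcd(40, 16) = 8, so the sample visits 16/8 = 2 distinct residues mod 16.
Start 27 is machine 11; the machines hit are 3, 11.

3, 11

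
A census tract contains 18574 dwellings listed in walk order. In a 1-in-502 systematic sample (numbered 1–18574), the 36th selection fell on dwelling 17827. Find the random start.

257

k = 502
r = 17827 − (36−1)×502 = 17827 − 17570 = 257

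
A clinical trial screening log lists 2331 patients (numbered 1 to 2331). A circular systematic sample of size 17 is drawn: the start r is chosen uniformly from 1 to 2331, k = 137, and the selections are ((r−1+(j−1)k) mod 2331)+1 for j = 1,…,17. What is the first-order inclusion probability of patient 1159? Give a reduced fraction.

17/2331

For each position j, as r ranges over 1…2331 the j-th selection hits every patient exactly once, so patient 1159 is selected for exactly 17 of the 2331 starts.
Inclusion probability = 17/2331.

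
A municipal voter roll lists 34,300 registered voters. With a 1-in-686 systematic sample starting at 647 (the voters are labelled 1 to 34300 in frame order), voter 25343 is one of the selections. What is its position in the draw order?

37

k = 686
position = (25343 − 647)/686 + 1 = 24696/686 + 1 = 36 + 1 = 37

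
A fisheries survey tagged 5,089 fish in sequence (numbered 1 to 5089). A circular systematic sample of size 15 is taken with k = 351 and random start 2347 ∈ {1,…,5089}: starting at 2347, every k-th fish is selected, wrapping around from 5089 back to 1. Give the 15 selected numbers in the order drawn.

2347, 2698, 3049, 3400, 3751, 4102, 4453, 4804, 66, 417, 768, 1119, 1470, 1821, 2172

Selection 1: 2347
Selection 2: 2347 + 351 = 2698
Selection 3: 2698 + 351 = 3049
Selection 4: 3049 + 351 = 3400
Selection 5: 3400 + 351 = 3751
Selection 6: 3751 + 351 = 4102
Selection 7: 4102 + 351 = 4453
Selection 8: 4453 + 351 = 4804
Selection 9: 4804 + 351 = 5155 → 5155 − 5089 = 66
Selection 10: 66 + 351 = 417
Selection 11: 417 + 351 = 768
Selection 12: 768 + 351 = 1119
Selection 13: 1119 + 351 = 1470
Selection 14: 1470 + 351 = 1821
Selection 15: 1821 + 351 = 2172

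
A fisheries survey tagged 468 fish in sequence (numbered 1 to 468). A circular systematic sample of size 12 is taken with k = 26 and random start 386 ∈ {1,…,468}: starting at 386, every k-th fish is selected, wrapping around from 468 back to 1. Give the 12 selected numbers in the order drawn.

Selection 1: 386
Selection 2: 386 + 26 = 412
Selection 3: 412 + 26 = 438
Selection 4: 438 + 26 = 464
Selection 5: 464 + 26 = 490 → 490 − 468 = 22
Selection 6: 22 + 26 = 48
Selection 7: 48 + 26 = 74
Selection 8: 74 + 26 = 100
Selection 9: 100 + 26 = 126
Selection 10: 126 + 26 = 152
Selection 11: 152 + 26 = 178
Selection 12: 178 + 26 = 204

386, 412, 438, 464, 22, 48, 74, 100, 126, 152, 178, 204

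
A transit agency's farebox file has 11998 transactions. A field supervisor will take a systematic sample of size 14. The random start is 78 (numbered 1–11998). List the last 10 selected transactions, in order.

3506, 4363, 5220, 6077, 6934, 7791, 8648, 9505, 10362, 11219

k = N/n = 11998/14 = 857
5th selection = 78 + 4×857 = 3506
6th: 3506 + 857 = 4363
7th: 4363 + 857 = 5220
8th: 5220 + 857 = 6077
9th: 6077 + 857 = 6934
10th: 6934 + 857 = 7791
11th: 7791 + 857 = 8648
12th: 8648 + 857 = 9505
13th: 9505 + 857 = 10362
14th: 10362 + 857 = 11219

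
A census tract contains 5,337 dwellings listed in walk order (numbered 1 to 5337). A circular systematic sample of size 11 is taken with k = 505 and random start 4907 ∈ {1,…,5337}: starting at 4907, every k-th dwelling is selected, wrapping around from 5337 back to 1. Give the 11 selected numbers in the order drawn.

Selection 1: 4907
Selection 2: 4907 + 505 = 5412 → 5412 − 5337 = 75
Selection 3: 75 + 505 = 580
Selection 4: 580 + 505 = 1085
Selection 5: 1085 + 505 = 1590
Selection 6: 1590 + 505 = 2095
Selection 7: 2095 + 505 = 2600
Selection 8: 2600 + 505 = 3105
Selection 9: 3105 + 505 = 3610
Selection 10: 3610 + 505 = 4115
Selection 11: 4115 + 505 = 4620

4907, 75, 580, 1085, 1590, 2095, 2600, 3105, 3610, 4115, 4620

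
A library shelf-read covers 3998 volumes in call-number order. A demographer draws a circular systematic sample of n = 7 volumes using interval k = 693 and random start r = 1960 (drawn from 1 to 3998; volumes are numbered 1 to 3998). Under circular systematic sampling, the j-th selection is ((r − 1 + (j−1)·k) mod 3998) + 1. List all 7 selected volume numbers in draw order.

1960, 2653, 3346, 41, 734, 1427, 2120

Selection 1: 1960
Selection 2: 1960 + 693 = 2653
Selection 3: 2653 + 693 = 3346
Selection 4: 3346 + 693 = 4039 → 4039 − 3998 = 41
Selection 5: 41 + 693 = 734
Selection 6: 734 + 693 = 1427
Selection 7: 1427 + 693 = 2120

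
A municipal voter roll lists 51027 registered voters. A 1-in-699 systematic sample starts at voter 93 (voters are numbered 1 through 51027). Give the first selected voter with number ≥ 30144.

30150

k = 699
Steps past start: ⌈(30144 − 93)/699⌉ = ⌈30051/699⌉ = 43
Selected voter: 93 + 43×699 = 30150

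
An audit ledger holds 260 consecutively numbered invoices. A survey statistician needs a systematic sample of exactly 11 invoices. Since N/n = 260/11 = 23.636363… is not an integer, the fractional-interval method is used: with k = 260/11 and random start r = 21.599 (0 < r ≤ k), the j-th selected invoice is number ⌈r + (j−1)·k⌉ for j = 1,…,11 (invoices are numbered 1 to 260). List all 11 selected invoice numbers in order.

j=1: r + 0k = 21.599 → ⌈·⌉ = 22
j=2: r + 1k = 45.235363… → ⌈·⌉ = 46
j=3: r + 2k = 68.871727… → ⌈·⌉ = 69
j=4: r + 3k = 92.508090… → ⌈·⌉ = 93
j=5: r + 4k = 116.144454… → ⌈·⌉ = 117
j=6: r + 5k = 139.780818… → ⌈·⌉ = 140
j=7: r + 6k = 163.417181… → ⌈·⌉ = 164
j=8: r + 7k = 187.053545… → ⌈·⌉ = 188
j=9: r + 8k = 210.689909… → ⌈·⌉ = 211
j=10: r + 9k = 234.326272… → ⌈·⌉ = 235
j=11: r + 10k = 257.962636… → ⌈·⌉ = 258

22, 46, 69, 93, 117, 140, 164, 188, 211, 235, 258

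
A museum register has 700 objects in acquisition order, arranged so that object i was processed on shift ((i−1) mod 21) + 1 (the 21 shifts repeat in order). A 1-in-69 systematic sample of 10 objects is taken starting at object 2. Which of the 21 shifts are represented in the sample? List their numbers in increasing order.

Consecutive selections differ by k = 69, so their shift numbers differ by 69 mod 21 = 6.
gcd(69, 21) = 3, so the sample visits 21/3 = 7 distinct residues mod 21.
Start 2 is shift 2; the shifts hit are 2, 5, 8, 11, 14, 17, 20.

2, 5, 8, 11, 14, 17, 20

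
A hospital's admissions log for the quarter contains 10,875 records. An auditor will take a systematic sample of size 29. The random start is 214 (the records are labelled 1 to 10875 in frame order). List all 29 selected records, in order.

214, 589, 964, 1339, 1714, 2089, 2464, 2839, 3214, 3589, 3964, 4339, 4714, 5089, 5464, 5839, 6214, 6589, 6964, 7339, 7714, 8089, 8464, 8839, 9214, 9589, 9964, 10339, 10714

k = N/n = 10875/29 = 375
record 1: 214
record 2: 214 + 375 = 589
record 3: 589 + 375 = 964
record 4: 964 + 375 = 1339
record 5: 1339 + 375 = 1714
record 6: 1714 + 375 = 2089
record 7: 2089 + 375 = 2464
record 8: 2464 + 375 = 2839
record 9: 2839 + 375 = 3214
record 10: 3214 + 375 = 3589
record 11: 3589 + 375 = 3964
record 12: 3964 + 375 = 4339
record 13: 4339 + 375 = 4714
record 14: 4714 + 375 = 5089
record 15: 5089 + 375 = 5464
record 16: 5464 + 375 = 5839
record 17: 5839 + 375 = 6214
record 18: 6214 + 375 = 6589
record 19: 6589 + 375 = 6964
record 20: 6964 + 375 = 7339
record 21: 7339 + 375 = 7714
record 22: 7714 + 375 = 8089
record 23: 8089 + 375 = 8464
record 24: 8464 + 375 = 8839
record 25: 8839 + 375 = 9214
record 26: 9214 + 375 = 9589
record 27: 9589 + 375 = 9964
record 28: 9964 + 375 = 10339
record 29: 10339 + 375 = 10714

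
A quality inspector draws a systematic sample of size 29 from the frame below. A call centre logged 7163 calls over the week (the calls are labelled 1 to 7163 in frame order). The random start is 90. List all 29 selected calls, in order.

k = N/n = 7163/29 = 247
call 1: 90
call 2: 90 + 247 = 337
call 3: 337 + 247 = 584
call 4: 584 + 247 = 831
call 5: 831 + 247 = 1078
call 6: 1078 + 247 = 1325
call 7: 1325 + 247 = 1572
call 8: 1572 + 247 = 1819
call 9: 1819 + 247 = 2066
call 10: 2066 + 247 = 2313
call 11: 2313 + 247 = 2560
call 12: 2560 + 247 = 2807
call 13: 2807 + 247 = 3054
call 14: 3054 + 247 = 3301
call 15: 3301 + 247 = 3548
call 16: 3548 + 247 = 3795
call 17: 3795 + 247 = 4042
call 18: 4042 + 247 = 4289
call 19: 4289 + 247 = 4536
call 20: 4536 + 247 = 4783
call 21: 4783 + 247 = 5030
call 22: 5030 + 247 = 5277
call 23: 5277 + 247 = 5524
call 24: 5524 + 247 = 5771
call 25: 5771 + 247 = 6018
call 26: 6018 + 247 = 6265
call 27: 6265 + 247 = 6512
call 28: 6512 + 247 = 6759
call 29: 6759 + 247 = 7006

90, 337, 584, 831, 1078, 1325, 1572, 1819, 2066, 2313, 2560, 2807, 3054, 3301, 3548, 3795, 4042, 4289, 4536, 4783, 5030, 5277, 5524, 5771, 6018, 6265, 6512, 6759, 7006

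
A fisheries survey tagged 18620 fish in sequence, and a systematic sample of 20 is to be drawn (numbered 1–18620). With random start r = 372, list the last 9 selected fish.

10613, 11544, 12475, 13406, 14337, 15268, 16199, 17130, 18061

k = N/n = 18620/20 = 931
12th selection = 372 + 11×931 = 10613
13th: 10613 + 931 = 11544
14th: 11544 + 931 = 12475
15th: 12475 + 931 = 13406
16th: 13406 + 931 = 14337
17th: 14337 + 931 = 15268
18th: 15268 + 931 = 16199
19th: 16199 + 931 = 17130
20th: 17130 + 931 = 18061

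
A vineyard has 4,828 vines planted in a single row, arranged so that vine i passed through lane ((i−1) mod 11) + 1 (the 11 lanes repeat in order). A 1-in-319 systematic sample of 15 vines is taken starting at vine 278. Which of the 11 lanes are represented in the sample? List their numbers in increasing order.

3

Consecutive selections differ by k = 319, so their lane numbers differ by 319 mod 11 = 0.
gcd(319, 11) = 11, so the sample visits 11/11 = 1 distinct residues mod 11.
Start 278 is lane 3; the lanes hit are 3.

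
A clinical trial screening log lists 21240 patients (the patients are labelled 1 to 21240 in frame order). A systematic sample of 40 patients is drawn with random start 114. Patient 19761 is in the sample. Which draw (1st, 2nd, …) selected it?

k = 21240/40 = 531
position = (19761 − 114)/531 + 1 = 19647/531 + 1 = 37 + 1 = 38

38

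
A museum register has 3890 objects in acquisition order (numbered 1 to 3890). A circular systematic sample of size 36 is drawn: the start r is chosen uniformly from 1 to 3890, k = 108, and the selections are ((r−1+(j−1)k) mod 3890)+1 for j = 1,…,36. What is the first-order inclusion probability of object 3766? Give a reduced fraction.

For each position j, as r ranges over 1…3890 the j-th selection hits every object exactly once, so object 3766 is selected for exactly 36 of the 3890 starts.
Inclusion probability = 36/3890 = 18/1945.

18/1945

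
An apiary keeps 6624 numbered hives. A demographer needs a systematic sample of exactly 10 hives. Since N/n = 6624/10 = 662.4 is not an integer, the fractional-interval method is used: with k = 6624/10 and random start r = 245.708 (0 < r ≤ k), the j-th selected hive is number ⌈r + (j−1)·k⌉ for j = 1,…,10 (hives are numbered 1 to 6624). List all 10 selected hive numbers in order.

j=1: r + 0k = 245.708 → ⌈·⌉ = 246
j=2: r + 1k = 908.108 → ⌈·⌉ = 909
j=3: r + 2k = 1570.508 → ⌈·⌉ = 1571
j=4: r + 3k = 2232.908 → ⌈·⌉ = 2233
j=5: r + 4k = 2895.308 → ⌈·⌉ = 2896
j=6: r + 5k = 3557.708 → ⌈·⌉ = 3558
j=7: r + 6k = 4220.108 → ⌈·⌉ = 4221
j=8: r + 7k = 4882.508 → ⌈·⌉ = 4883
j=9: r + 8k = 5544.908 → ⌈·⌉ = 5545
j=10: r + 9k = 6207.308 → ⌈·⌉ = 6208

246, 909, 1571, 2233, 2896, 3558, 4221, 4883, 5545, 6208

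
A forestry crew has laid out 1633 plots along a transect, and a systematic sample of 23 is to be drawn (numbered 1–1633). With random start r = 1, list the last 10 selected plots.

924, 995, 1066, 1137, 1208, 1279, 1350, 1421, 1492, 1563

k = N/n = 1633/23 = 71
14th selection = 1 + 13×71 = 924
15th: 924 + 71 = 995
16th: 995 + 71 = 1066
17th: 1066 + 71 = 1137
18th: 1137 + 71 = 1208
19th: 1208 + 71 = 1279
20th: 1279 + 71 = 1350
21st: 1350 + 71 = 1421
22nd: 1421 + 71 = 1492
23rd: 1492 + 71 = 1563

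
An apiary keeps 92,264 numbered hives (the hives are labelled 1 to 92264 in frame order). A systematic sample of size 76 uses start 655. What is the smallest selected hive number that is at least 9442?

k = 92264/76 = 1214
Steps past start: ⌈(9442 − 655)/1214⌉ = ⌈8787/1214⌉ = 8
Selected hive: 655 + 8×1214 = 10367

10367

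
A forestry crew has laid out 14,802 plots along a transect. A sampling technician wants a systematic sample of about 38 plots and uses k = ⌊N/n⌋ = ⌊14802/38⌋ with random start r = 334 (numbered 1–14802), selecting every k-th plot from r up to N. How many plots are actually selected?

k = ⌊14802/38⌋ = 389
Achieved size = ⌊(14802 − 334)/389⌋ + 1 = ⌊14468/389⌋ + 1 = 37 + 1 = 38
(last selection: 334 + 37×389 = 14727 ≤ 14802; next would be 15116 > 14802)

38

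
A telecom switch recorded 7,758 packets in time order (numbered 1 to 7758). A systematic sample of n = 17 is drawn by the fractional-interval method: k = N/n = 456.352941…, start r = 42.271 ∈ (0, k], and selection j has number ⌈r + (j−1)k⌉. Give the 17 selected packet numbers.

43, 499, 955, 1412, 1868, 2325, 2781, 3237, 3694, 4150, 4606, 5063, 5519, 5975, 6432, 6888, 7344

j=1: r + 0k = 42.271 → ⌈·⌉ = 43
j=2: r + 1k = 498.623941… → ⌈·⌉ = 499
j=3: r + 2k = 954.976882… → ⌈·⌉ = 955
j=4: r + 3k = 1411.329823… → ⌈·⌉ = 1412
j=5: r + 4k = 1867.682764… → ⌈·⌉ = 1868
j=6: r + 5k = 2324.035705… → ⌈·⌉ = 2325
j=7: r + 6k = 2780.388647… → ⌈·⌉ = 2781
j=8: r + 7k = 3236.741588… → ⌈·⌉ = 3237
j=9: r + 8k = 3693.094529… → ⌈·⌉ = 3694
j=10: r + 9k = 4149.447470… → ⌈·⌉ = 4150
j=11: r + 10k = 4605.800411… → ⌈·⌉ = 4606
j=12: r + 11k = 5062.153352… → ⌈·⌉ = 5063
j=13: r + 12k = 5518.506294… → ⌈·⌉ = 5519
j=14: r + 13k = 5974.859235… → ⌈·⌉ = 5975
j=15: r + 14k = 6431.212176… → ⌈·⌉ = 6432
j=16: r + 15k = 6887.565117… → ⌈·⌉ = 6888
j=17: r + 16k = 7343.918058… → ⌈·⌉ = 7344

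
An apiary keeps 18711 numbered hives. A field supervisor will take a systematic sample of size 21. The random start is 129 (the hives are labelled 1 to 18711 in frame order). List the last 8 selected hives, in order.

11712, 12603, 13494, 14385, 15276, 16167, 17058, 17949

k = N/n = 18711/21 = 891
14th selection = 129 + 13×891 = 11712
15th: 11712 + 891 = 12603
16th: 12603 + 891 = 13494
17th: 13494 + 891 = 14385
18th: 14385 + 891 = 15276
19th: 15276 + 891 = 16167
20th: 16167 + 891 = 17058
21st: 17058 + 891 = 17949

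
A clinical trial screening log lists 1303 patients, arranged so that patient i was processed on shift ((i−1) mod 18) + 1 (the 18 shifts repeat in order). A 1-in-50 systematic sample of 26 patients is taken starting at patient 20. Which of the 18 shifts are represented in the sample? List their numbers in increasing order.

2, 4, 6, 8, 10, 12, 14, 16, 18

Consecutive selections differ by k = 50, so their shift numbers differ by 50 mod 18 = 14.
gcd(50, 18) = 2, so the sample visits 18/2 = 9 distinct residues mod 18.
Start 20 is shift 2; the shifts hit are 2, 4, 6, 8, 10, 12, 14, 16, 18.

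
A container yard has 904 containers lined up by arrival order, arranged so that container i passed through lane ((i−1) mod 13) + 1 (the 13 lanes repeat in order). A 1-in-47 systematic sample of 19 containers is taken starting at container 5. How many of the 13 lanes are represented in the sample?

13

Consecutive selections differ by k = 47, so their lane numbers differ by 47 mod 13 = 8.
gcd(47, 13) = 1, so the sample visits 13/1 = 13 distinct residues mod 13.
Start 5 is lane 5; the lanes hit are 1, 2, 3, 4, 5, 6, 7, 8, 9, 10, 11, 12, 13.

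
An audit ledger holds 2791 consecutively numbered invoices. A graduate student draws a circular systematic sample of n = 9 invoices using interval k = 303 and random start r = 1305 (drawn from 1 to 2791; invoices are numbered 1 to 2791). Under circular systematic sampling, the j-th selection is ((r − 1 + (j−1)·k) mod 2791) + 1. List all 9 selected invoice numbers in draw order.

Selection 1: 1305
Selection 2: 1305 + 303 = 1608
Selection 3: 1608 + 303 = 1911
Selection 4: 1911 + 303 = 2214
Selection 5: 2214 + 303 = 2517
Selection 6: 2517 + 303 = 2820 → 2820 − 2791 = 29
Selection 7: 29 + 303 = 332
Selection 8: 332 + 303 = 635
Selection 9: 635 + 303 = 938

1305, 1608, 1911, 2214, 2517, 29, 332, 635, 938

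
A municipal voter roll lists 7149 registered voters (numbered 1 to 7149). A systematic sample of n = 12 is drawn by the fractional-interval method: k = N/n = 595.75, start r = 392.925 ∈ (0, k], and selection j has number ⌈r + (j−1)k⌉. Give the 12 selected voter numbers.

393, 989, 1585, 2181, 2776, 3372, 3968, 4564, 5159, 5755, 6351, 6947

j=1: r + 0k = 392.925 → ⌈·⌉ = 393
j=2: r + 1k = 988.675 → ⌈·⌉ = 989
j=3: r + 2k = 1584.425 → ⌈·⌉ = 1585
j=4: r + 3k = 2180.175 → ⌈·⌉ = 2181
j=5: r + 4k = 2775.925 → ⌈·⌉ = 2776
j=6: r + 5k = 3371.675 → ⌈·⌉ = 3372
j=7: r + 6k = 3967.425 → ⌈·⌉ = 3968
j=8: r + 7k = 4563.175 → ⌈·⌉ = 4564
j=9: r + 8k = 5158.925 → ⌈·⌉ = 5159
j=10: r + 9k = 5754.675 → ⌈·⌉ = 5755
j=11: r + 10k = 6350.425 → ⌈·⌉ = 6351
j=12: r + 11k = 6946.175 → ⌈·⌉ = 6947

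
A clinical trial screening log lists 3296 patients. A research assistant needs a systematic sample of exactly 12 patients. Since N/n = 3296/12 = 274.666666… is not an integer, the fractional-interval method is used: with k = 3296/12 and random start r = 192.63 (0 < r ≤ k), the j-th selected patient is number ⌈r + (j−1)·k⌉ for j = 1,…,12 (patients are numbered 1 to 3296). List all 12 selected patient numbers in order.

193, 468, 742, 1017, 1292, 1566, 1841, 2116, 2390, 2665, 2940, 3214

j=1: r + 0k = 192.63 → ⌈·⌉ = 193
j=2: r + 1k = 467.296666… → ⌈·⌉ = 468
j=3: r + 2k = 741.963333… → ⌈·⌉ = 742
j=4: r + 3k = 1016.63 → ⌈·⌉ = 1017
j=5: r + 4k = 1291.296666… → ⌈·⌉ = 1292
j=6: r + 5k = 1565.963333… → ⌈·⌉ = 1566
j=7: r + 6k = 1840.63 → ⌈·⌉ = 1841
j=8: r + 7k = 2115.296666… → ⌈·⌉ = 2116
j=9: r + 8k = 2389.963333… → ⌈·⌉ = 2390
j=10: r + 9k = 2664.63 → ⌈·⌉ = 2665
j=11: r + 10k = 2939.296666… → ⌈·⌉ = 2940
j=12: r + 11k = 3213.963333… → ⌈·⌉ = 3214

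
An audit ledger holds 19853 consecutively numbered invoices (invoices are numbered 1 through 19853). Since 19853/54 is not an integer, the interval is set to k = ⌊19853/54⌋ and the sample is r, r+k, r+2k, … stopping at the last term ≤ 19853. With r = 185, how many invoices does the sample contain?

k = ⌊19853/54⌋ = 367
Achieved size = ⌊(19853 − 185)/367⌋ + 1 = ⌊19668/367⌋ + 1 = 53 + 1 = 54
(last selection: 185 + 53×367 = 19636 ≤ 19853; next would be 20003 > 19853)

54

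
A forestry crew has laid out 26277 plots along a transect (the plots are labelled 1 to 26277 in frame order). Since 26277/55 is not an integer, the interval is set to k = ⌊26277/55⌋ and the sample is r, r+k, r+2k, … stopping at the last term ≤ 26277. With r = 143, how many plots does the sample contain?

55

k = ⌊26277/55⌋ = 477
Achieved size = ⌊(26277 − 143)/477⌋ + 1 = ⌊26134/477⌋ + 1 = 54 + 1 = 55
(last selection: 143 + 54×477 = 25901 ≤ 26277; next would be 26378 > 26277)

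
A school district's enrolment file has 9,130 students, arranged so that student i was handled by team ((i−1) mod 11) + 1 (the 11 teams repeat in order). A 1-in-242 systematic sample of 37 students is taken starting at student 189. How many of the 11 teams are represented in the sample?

1

Consecutive selections differ by k = 242, so their team numbers differ by 242 mod 11 = 0.
gcd(242, 11) = 11, so the sample visits 11/11 = 1 distinct residues mod 11.
Start 189 is team 2; the teams hit are 2.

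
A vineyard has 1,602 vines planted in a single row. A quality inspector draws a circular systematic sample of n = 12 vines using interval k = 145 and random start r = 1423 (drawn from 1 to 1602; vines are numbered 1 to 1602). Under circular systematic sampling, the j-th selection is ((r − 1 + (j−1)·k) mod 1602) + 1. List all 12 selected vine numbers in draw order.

Selection 1: 1423
Selection 2: 1423 + 145 = 1568
Selection 3: 1568 + 145 = 1713 → 1713 − 1602 = 111
Selection 4: 111 + 145 = 256
Selection 5: 256 + 145 = 401
Selection 6: 401 + 145 = 546
Selection 7: 546 + 145 = 691
Selection 8: 691 + 145 = 836
Selection 9: 836 + 145 = 981
Selection 10: 981 + 145 = 1126
Selection 11: 1126 + 145 = 1271
Selection 12: 1271 + 145 = 1416

1423, 1568, 111, 256, 401, 546, 691, 836, 981, 1126, 1271, 1416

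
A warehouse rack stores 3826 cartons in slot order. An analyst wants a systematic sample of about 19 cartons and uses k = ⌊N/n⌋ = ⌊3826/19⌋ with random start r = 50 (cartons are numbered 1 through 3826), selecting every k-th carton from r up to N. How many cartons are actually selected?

19

k = ⌊3826/19⌋ = 201
Achieved size = ⌊(3826 − 50)/201⌋ + 1 = ⌊3776/201⌋ + 1 = 18 + 1 = 19
(last selection: 50 + 18×201 = 3668 ≤ 3826; next would be 3869 > 3826)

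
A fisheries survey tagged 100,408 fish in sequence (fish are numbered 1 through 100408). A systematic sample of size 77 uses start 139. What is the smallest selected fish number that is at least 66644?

67947

k = 100408/77 = 1304
Steps past start: ⌈(66644 − 139)/1304⌉ = ⌈66505/1304⌉ = 52
Selected fish: 139 + 52×1304 = 67947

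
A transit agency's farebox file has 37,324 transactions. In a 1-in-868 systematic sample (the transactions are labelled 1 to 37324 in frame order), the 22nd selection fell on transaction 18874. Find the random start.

k = 868
r = 18874 − (22−1)×868 = 18874 − 18228 = 646

646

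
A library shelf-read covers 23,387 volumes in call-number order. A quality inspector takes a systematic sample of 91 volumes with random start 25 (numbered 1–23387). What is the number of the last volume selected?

k = 23387/91 = 257
91st selection = r + (91−1)·k = 25 + 90×257 = 25 + 23130 = 23155

23155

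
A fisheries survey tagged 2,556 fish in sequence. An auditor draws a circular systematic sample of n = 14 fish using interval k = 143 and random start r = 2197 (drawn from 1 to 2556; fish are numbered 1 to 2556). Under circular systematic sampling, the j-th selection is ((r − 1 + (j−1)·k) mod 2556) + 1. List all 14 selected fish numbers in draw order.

Selection 1: 2197
Selection 2: 2197 + 143 = 2340
Selection 3: 2340 + 143 = 2483
Selection 4: 2483 + 143 = 2626 → 2626 − 2556 = 70
Selection 5: 70 + 143 = 213
Selection 6: 213 + 143 = 356
Selection 7: 356 + 143 = 499
Selection 8: 499 + 143 = 642
Selection 9: 642 + 143 = 785
Selection 10: 785 + 143 = 928
Selection 11: 928 + 143 = 1071
Selection 12: 1071 + 143 = 1214
Selection 13: 1214 + 143 = 1357
Selection 14: 1357 + 143 = 1500

2197, 2340, 2483, 70, 213, 356, 499, 642, 785, 928, 1071, 1214, 1357, 1500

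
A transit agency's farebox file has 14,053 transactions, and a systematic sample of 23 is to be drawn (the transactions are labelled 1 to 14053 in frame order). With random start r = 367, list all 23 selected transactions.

k = N/n = 14053/23 = 611
transaction 1: 367
transaction 2: 367 + 611 = 978
transaction 3: 978 + 611 = 1589
transaction 4: 1589 + 611 = 2200
transaction 5: 2200 + 611 = 2811
transaction 6: 2811 + 611 = 3422
transaction 7: 3422 + 611 = 4033
transaction 8: 4033 + 611 = 4644
transaction 9: 4644 + 611 = 5255
transaction 10: 5255 + 611 = 5866
transaction 11: 5866 + 611 = 6477
transaction 12: 6477 + 611 = 7088
transaction 13: 7088 + 611 = 7699
transaction 14: 7699 + 611 = 8310
transaction 15: 8310 + 611 = 8921
transaction 16: 8921 + 611 = 9532
transaction 17: 9532 + 611 = 10143
transaction 18: 10143 + 611 = 10754
transaction 19: 10754 + 611 = 11365
transaction 20: 11365 + 611 = 11976
transaction 21: 11976 + 611 = 12587
transaction 22: 12587 + 611 = 13198
transaction 23: 13198 + 611 = 13809

367, 978, 1589, 2200, 2811, 3422, 4033, 4644, 5255, 5866, 6477, 7088, 7699, 8310, 8921, 9532, 10143, 10754, 11365, 11976, 12587, 13198, 13809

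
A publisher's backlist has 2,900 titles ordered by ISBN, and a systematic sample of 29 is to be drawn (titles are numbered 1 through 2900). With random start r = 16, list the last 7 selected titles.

2216, 2316, 2416, 2516, 2616, 2716, 2816

k = N/n = 2900/29 = 100
23rd selection = 16 + 22×100 = 2216
24th: 2216 + 100 = 2316
25th: 2316 + 100 = 2416
26th: 2416 + 100 = 2516
27th: 2516 + 100 = 2616
28th: 2616 + 100 = 2716
29th: 2716 + 100 = 2816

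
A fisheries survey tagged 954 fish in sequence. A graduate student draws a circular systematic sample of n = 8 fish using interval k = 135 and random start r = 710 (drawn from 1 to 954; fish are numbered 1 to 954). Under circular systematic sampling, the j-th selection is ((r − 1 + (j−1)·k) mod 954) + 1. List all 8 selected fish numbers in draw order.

Selection 1: 710
Selection 2: 710 + 135 = 845
Selection 3: 845 + 135 = 980 → 980 − 954 = 26
Selection 4: 26 + 135 = 161
Selection 5: 161 + 135 = 296
Selection 6: 296 + 135 = 431
Selection 7: 431 + 135 = 566
Selection 8: 566 + 135 = 701

710, 845, 26, 161, 296, 431, 566, 701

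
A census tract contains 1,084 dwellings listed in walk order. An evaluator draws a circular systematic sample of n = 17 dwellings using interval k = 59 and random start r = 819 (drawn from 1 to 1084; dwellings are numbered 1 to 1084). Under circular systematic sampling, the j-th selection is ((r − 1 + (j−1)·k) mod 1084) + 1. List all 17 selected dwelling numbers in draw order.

Selection 1: 819
Selection 2: 819 + 59 = 878
Selection 3: 878 + 59 = 937
Selection 4: 937 + 59 = 996
Selection 5: 996 + 59 = 1055
Selection 6: 1055 + 59 = 1114 → 1114 − 1084 = 30
Selection 7: 30 + 59 = 89
Selection 8: 89 + 59 = 148
Selection 9: 148 + 59 = 207
Selection 10: 207 + 59 = 266
Selection 11: 266 + 59 = 325
Selection 12: 325 + 59 = 384
Selection 13: 384 + 59 = 443
Selection 14: 443 + 59 = 502
Selection 15: 502 + 59 = 561
Selection 16: 561 + 59 = 620
Selection 17: 620 + 59 = 679

819, 878, 937, 996, 1055, 30, 89, 148, 207, 266, 325, 384, 443, 502, 561, 620, 679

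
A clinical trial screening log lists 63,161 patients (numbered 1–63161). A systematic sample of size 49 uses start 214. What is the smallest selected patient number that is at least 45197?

k = 63161/49 = 1289
Steps past start: ⌈(45197 − 214)/1289⌉ = ⌈44983/1289⌉ = 35
Selected patient: 214 + 35×1289 = 45329

45329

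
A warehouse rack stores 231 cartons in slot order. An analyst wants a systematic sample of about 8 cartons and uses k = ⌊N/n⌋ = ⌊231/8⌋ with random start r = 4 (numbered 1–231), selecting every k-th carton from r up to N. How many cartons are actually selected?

k = ⌊231/8⌋ = 28
Achieved size = ⌊(231 − 4)/28⌋ + 1 = ⌊227/28⌋ + 1 = 8 + 1 = 9
(last selection: 4 + 8×28 = 228 ≤ 231; next would be 256 > 231)

9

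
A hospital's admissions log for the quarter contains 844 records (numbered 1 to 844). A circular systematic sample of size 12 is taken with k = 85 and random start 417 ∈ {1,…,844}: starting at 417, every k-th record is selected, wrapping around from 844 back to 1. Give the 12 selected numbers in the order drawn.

Selection 1: 417
Selection 2: 417 + 85 = 502
Selection 3: 502 + 85 = 587
Selection 4: 587 + 85 = 672
Selection 5: 672 + 85 = 757
Selection 6: 757 + 85 = 842
Selection 7: 842 + 85 = 927 → 927 − 844 = 83
Selection 8: 83 + 85 = 168
Selection 9: 168 + 85 = 253
Selection 10: 253 + 85 = 338
Selection 11: 338 + 85 = 423
Selection 12: 423 + 85 = 508

417, 502, 587, 672, 757, 842, 83, 168, 253, 338, 423, 508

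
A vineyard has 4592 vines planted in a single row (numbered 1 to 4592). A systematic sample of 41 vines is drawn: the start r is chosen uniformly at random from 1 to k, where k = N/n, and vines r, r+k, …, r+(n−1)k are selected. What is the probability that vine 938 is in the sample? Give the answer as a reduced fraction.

1/112

k = 4592/41 = 112.
Vine 938 is selected iff r ≡ 938 (mod 112); exactly one such r in {1,…,112}.
Inclusion probability = 1/112.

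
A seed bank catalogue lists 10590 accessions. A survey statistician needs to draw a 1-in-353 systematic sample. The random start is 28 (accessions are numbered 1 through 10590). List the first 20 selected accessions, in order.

28, 381, 734, 1087, 1440, 1793, 2146, 2499, 2852, 3205, 3558, 3911, 4264, 4617, 4970, 5323, 5676, 6029, 6382, 6735

accession 1: 28
accession 2: 28 + 353 = 381
accession 3: 381 + 353 = 734
accession 4: 734 + 353 = 1087
accession 5: 1087 + 353 = 1440
accession 6: 1440 + 353 = 1793
accession 7: 1793 + 353 = 2146
accession 8: 2146 + 353 = 2499
accession 9: 2499 + 353 = 2852
accession 10: 2852 + 353 = 3205
accession 11: 3205 + 353 = 3558
accession 12: 3558 + 353 = 3911
accession 13: 3911 + 353 = 4264
accession 14: 4264 + 353 = 4617
accession 15: 4617 + 353 = 4970
accession 16: 4970 + 353 = 5323
accession 17: 5323 + 353 = 5676
accession 18: 5676 + 353 = 6029
accession 19: 6029 + 353 = 6382
accession 20: 6382 + 353 = 6735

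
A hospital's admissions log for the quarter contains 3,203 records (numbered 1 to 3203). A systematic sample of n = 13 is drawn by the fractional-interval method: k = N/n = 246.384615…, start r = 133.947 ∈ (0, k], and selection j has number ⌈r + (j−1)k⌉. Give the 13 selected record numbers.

134, 381, 627, 874, 1120, 1366, 1613, 1859, 2106, 2352, 2598, 2845, 3091

j=1: r + 0k = 133.947 → ⌈·⌉ = 134
j=2: r + 1k = 380.331615… → ⌈·⌉ = 381
j=3: r + 2k = 626.716230… → ⌈·⌉ = 627
j=4: r + 3k = 873.100846… → ⌈·⌉ = 874
j=5: r + 4k = 1119.485461… → ⌈·⌉ = 1120
j=6: r + 5k = 1365.870076… → ⌈·⌉ = 1366
j=7: r + 6k = 1612.254692… → ⌈·⌉ = 1613
j=8: r + 7k = 1858.639307… → ⌈·⌉ = 1859
j=9: r + 8k = 2105.023923… → ⌈·⌉ = 2106
j=10: r + 9k = 2351.408538… → ⌈·⌉ = 2352
j=11: r + 10k = 2597.793153… → ⌈·⌉ = 2598
j=12: r + 11k = 2844.177769… → ⌈·⌉ = 2845
j=13: r + 12k = 3090.562384… → ⌈·⌉ = 3091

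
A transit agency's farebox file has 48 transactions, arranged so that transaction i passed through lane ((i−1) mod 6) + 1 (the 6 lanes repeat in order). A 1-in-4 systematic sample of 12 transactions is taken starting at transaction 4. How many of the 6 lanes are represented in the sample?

3

Consecutive selections differ by k = 4, so their lane numbers differ by 4 mod 6 = 4.
gcd(4, 6) = 2, so the sample visits 6/2 = 3 distinct residues mod 6.
Start 4 is lane 4; the lanes hit are 2, 4, 6.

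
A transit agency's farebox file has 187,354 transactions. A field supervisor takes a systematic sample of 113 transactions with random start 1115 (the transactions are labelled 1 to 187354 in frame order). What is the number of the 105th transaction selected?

173547

k = 187354/113 = 1658
105th selection = r + (105−1)·k = 1115 + 104×1658 = 1115 + 172432 = 173547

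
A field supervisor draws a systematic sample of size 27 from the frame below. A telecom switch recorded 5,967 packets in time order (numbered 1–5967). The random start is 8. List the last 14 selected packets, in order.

2881, 3102, 3323, 3544, 3765, 3986, 4207, 4428, 4649, 4870, 5091, 5312, 5533, 5754

k = N/n = 5967/27 = 221
14th selection = 8 + 13×221 = 2881
15th: 2881 + 221 = 3102
16th: 3102 + 221 = 3323
17th: 3323 + 221 = 3544
18th: 3544 + 221 = 3765
19th: 3765 + 221 = 3986
20th: 3986 + 221 = 4207
21st: 4207 + 221 = 4428
22nd: 4428 + 221 = 4649
23rd: 4649 + 221 = 4870
24th: 4870 + 221 = 5091
25th: 5091 + 221 = 5312
26th: 5312 + 221 = 5533
27th: 5533 + 221 = 5754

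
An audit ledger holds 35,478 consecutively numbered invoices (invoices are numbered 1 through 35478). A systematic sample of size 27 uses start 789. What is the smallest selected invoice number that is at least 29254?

29697

k = 35478/27 = 1314
Steps past start: ⌈(29254 − 789)/1314⌉ = ⌈28465/1314⌉ = 22
Selected invoice: 789 + 22×1314 = 29697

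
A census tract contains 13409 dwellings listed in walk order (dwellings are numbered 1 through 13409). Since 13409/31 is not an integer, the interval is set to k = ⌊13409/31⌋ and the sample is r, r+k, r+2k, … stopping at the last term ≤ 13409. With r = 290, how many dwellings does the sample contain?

31

k = ⌊13409/31⌋ = 432
Achieved size = ⌊(13409 − 290)/432⌋ + 1 = ⌊13119/432⌋ + 1 = 30 + 1 = 31
(last selection: 290 + 30×432 = 13250 ≤ 13409; next would be 13682 > 13409)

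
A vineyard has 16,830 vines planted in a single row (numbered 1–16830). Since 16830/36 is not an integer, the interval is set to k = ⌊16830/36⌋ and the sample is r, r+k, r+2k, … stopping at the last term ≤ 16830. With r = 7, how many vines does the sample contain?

k = ⌊16830/36⌋ = 467
Achieved size = ⌊(16830 − 7)/467⌋ + 1 = ⌊16823/467⌋ + 1 = 36 + 1 = 37
(last selection: 7 + 36×467 = 16819 ≤ 16830; next would be 17286 > 16830)

37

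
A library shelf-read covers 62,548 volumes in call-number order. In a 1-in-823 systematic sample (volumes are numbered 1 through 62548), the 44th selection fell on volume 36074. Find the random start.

k = 823
r = 36074 − (44−1)×823 = 36074 − 35389 = 685

685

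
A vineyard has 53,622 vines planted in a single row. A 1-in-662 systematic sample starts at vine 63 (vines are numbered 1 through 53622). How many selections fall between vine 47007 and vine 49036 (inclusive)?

k = 662
First selection ≥ 47007: 63 + ⌈(47007−63)/662⌉·662 = 63 + 71×662 = 47065
Last selection ≤ 49036: 63 + ⌊(49036−63)/662⌋·662 = 63 + 73×662 = 48389
Count = 73 − 71 + 1 = 3

3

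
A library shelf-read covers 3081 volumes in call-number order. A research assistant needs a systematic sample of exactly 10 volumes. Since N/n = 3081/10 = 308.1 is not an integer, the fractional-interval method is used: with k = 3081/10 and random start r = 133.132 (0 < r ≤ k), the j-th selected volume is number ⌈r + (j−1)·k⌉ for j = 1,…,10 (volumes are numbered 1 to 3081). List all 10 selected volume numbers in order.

j=1: r + 0k = 133.132 → ⌈·⌉ = 134
j=2: r + 1k = 441.232 → ⌈·⌉ = 442
j=3: r + 2k = 749.332 → ⌈·⌉ = 750
j=4: r + 3k = 1057.432 → ⌈·⌉ = 1058
j=5: r + 4k = 1365.532 → ⌈·⌉ = 1366
j=6: r + 5k = 1673.632 → ⌈·⌉ = 1674
j=7: r + 6k = 1981.732 → ⌈·⌉ = 1982
j=8: r + 7k = 2289.832 → ⌈·⌉ = 2290
j=9: r + 8k = 2597.932 → ⌈·⌉ = 2598
j=10: r + 9k = 2906.032 → ⌈·⌉ = 2907

134, 442, 750, 1058, 1366, 1674, 1982, 2290, 2598, 2907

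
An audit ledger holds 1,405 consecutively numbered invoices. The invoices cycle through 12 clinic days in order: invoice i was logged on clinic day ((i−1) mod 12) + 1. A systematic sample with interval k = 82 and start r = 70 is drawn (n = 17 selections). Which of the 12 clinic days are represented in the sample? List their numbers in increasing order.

2, 4, 6, 8, 10, 12

Consecutive selections differ by k = 82, so their clinic day numbers differ by 82 mod 12 = 10.
gcd(82, 12) = 2, so the sample visits 12/2 = 6 distinct residues mod 12.
Start 70 is clinic day 10; the clinic days hit are 2, 4, 6, 8, 10, 12.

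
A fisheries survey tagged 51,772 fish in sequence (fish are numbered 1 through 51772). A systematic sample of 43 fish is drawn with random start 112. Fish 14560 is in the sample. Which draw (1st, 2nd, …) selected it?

k = 51772/43 = 1204
position = (14560 − 112)/1204 + 1 = 14448/1204 + 1 = 12 + 1 = 13

13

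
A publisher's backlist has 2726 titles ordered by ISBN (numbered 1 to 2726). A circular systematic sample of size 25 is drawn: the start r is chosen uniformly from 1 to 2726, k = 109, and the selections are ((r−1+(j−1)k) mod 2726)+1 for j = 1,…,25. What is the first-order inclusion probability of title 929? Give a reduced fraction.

For each position j, as r ranges over 1…2726 the j-th selection hits every title exactly once, so title 929 is selected for exactly 25 of the 2726 starts.
Inclusion probability = 25/2726.

25/2726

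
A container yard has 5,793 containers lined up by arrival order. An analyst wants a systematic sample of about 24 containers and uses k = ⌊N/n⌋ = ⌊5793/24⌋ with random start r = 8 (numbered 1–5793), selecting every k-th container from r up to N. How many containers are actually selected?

25

k = ⌊5793/24⌋ = 241
Achieved size = ⌊(5793 − 8)/241⌋ + 1 = ⌊5785/241⌋ + 1 = 24 + 1 = 25
(last selection: 8 + 24×241 = 5792 ≤ 5793; next would be 6033 > 5793)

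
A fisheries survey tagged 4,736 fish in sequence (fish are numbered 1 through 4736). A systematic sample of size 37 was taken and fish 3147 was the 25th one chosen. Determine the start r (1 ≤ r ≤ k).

75

k = 4736/37 = 128
r = 3147 − (25−1)×128 = 3147 − 3072 = 75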